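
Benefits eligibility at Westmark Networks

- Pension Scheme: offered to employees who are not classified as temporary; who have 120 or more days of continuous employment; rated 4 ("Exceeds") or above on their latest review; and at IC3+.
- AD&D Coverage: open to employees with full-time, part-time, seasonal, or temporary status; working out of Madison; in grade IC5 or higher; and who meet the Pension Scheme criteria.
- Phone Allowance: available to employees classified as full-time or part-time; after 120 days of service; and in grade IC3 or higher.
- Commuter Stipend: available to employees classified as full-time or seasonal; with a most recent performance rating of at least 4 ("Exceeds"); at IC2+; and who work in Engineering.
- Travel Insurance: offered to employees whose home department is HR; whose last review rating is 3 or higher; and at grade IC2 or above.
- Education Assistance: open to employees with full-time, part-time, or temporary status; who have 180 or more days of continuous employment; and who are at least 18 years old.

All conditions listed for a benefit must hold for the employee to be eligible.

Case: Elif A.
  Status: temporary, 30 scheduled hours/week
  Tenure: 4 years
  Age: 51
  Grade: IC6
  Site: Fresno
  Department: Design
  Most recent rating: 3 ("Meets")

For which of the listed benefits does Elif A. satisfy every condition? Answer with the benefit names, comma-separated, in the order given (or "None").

Pension Scheme — status temporary ✗ (excluded) → not eligible.
AD&D Coverage — status temporary ✓; site Fresno ✗ (not Madison) → not eligible.
Phone Allowance — status temporary ✗ (requires full-time or part-time) → not eligible.
Commuter Stipend — status temporary ✗ (requires full-time or seasonal) → not eligible.
Travel Insurance — dept Design ✗ → not eligible.
Education Assistance — status temporary ✓; service 4 years ≥ 180 days ✓; age 51 ≥ 18 ✓ → eligible.

Education Assistance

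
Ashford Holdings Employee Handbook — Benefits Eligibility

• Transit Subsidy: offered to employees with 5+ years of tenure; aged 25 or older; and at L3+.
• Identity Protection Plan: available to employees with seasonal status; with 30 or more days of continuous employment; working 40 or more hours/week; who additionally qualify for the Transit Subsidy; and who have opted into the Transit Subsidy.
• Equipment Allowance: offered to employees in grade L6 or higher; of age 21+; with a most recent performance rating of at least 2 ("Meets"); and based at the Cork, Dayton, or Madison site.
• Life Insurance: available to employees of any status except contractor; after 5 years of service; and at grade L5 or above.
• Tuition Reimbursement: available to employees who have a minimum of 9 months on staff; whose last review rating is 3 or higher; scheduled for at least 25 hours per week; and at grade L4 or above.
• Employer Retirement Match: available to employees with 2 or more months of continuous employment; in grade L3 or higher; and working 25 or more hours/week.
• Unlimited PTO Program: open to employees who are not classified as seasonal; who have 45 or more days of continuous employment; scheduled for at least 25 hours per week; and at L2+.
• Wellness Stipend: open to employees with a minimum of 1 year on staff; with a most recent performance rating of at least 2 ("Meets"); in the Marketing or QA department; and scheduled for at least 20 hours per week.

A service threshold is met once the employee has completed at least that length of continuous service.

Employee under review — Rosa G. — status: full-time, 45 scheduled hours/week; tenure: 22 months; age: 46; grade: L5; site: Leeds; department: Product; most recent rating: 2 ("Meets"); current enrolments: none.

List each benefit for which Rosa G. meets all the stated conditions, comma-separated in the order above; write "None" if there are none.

Employer Retirement Match, Unlimited PTO Program

Transit Subsidy — service 22 months < 5 years (≈1825 days) ✗ → not eligible.
Identity Protection Plan — status full-time ✗ (requires seasonal) → not eligible.
Equipment Allowance — grade L5 < L6 ✗ → not eligible.
Life Insurance — status full-time ✓ (not excluded); service 22 months < 5 years (≈1825 days) ✗ → not eligible.
Tuition Reimbursement — service 22 months ≥ 9 months ✓; rating 2 < 3 ✗ → not eligible.
Employer Retirement Match — service 22 months ≥ 2 months ✓; grade L5 ≥ L3 ✓; 45 hrs/wk ≥ 25 ✓ → eligible.
Unlimited PTO Program — status full-time ✓ (not excluded); service 22 months ≥ 45 days ✓; 45 hrs/wk ≥ 25 ✓; grade L5 ≥ L2 ✓ → eligible.
Wellness Stipend — service 22 months ≥ 1 year (≈365 days) ✓; rating 2 ≥ 2 ✓; dept Product ✗ → not eligible.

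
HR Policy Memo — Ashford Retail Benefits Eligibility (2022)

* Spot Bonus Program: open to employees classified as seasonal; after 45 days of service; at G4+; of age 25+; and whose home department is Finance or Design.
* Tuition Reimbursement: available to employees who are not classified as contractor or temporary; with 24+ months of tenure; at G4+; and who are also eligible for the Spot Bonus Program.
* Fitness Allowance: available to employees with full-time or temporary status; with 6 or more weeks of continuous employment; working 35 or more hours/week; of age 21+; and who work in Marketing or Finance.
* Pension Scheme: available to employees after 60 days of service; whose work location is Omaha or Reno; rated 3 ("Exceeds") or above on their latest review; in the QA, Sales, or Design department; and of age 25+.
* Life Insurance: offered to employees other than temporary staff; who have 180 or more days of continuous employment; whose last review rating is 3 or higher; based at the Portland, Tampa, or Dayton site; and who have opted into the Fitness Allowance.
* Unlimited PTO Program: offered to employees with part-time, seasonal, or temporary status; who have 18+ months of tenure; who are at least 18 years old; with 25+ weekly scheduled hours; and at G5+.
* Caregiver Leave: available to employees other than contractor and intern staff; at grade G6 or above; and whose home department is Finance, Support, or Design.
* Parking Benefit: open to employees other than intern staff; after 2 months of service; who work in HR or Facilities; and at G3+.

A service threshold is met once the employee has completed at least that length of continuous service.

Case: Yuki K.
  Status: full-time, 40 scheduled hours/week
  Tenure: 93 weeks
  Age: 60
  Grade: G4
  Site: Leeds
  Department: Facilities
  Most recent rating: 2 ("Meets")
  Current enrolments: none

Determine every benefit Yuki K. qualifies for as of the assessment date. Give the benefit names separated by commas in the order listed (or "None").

Parking Benefit

Spot Bonus Program — status full-time ✗ (requires seasonal) → not eligible.
Tuition Reimbursement — status full-time ✓ (not excluded); service 93 weeks < 24 months (≈720 days) ✗ → not eligible.
Fitness Allowance — status full-time ✓; service 93 weeks ≥ 6 weeks ✓; 40 hrs/wk ≥ 35 ✓; age 60 ≥ 21 ✓; dept Facilities ✗ → not eligible.
Pension Scheme — service 93 weeks ≥ 60 days ✓; site Leeds ✗ (not Omaha or Reno) → not eligible.
Life Insurance — status full-time ✓ (not excluded); service 93 weeks ≥ 180 days ✓; rating 2 < 3 ✗ → not eligible.
Unlimited PTO Program — status full-time ✗ (requires part-time, seasonal, or temporary) → not eligible.
Caregiver Leave — status full-time ✓ (not excluded); grade G4 < G6 ✗ → not eligible.
Parking Benefit — status full-time ✓ (not excluded); service 93 weeks ≥ 2 months (≈60 days) ✓; dept Facilities ✓; grade G4 ≥ G3 ✓ → eligible.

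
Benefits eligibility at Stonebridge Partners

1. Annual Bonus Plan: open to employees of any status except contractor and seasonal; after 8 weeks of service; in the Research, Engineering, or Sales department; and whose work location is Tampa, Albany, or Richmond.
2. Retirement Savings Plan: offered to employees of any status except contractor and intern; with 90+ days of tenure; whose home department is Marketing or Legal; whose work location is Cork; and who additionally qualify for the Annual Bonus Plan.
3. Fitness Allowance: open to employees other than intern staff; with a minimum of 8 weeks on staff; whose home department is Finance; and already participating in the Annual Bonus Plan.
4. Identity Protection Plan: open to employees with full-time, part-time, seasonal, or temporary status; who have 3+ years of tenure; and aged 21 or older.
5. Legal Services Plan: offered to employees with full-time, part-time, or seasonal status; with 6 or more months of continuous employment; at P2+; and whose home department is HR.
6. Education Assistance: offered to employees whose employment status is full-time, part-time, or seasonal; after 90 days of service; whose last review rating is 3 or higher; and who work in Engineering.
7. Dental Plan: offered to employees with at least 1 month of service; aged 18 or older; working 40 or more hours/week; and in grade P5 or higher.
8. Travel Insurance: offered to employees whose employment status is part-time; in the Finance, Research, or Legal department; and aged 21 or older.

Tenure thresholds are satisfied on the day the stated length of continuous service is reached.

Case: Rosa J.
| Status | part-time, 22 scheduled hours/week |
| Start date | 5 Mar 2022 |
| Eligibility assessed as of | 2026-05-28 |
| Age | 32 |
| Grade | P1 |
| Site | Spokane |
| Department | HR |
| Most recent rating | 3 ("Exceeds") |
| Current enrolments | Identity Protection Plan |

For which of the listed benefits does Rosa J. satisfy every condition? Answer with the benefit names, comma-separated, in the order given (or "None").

Service from 5 Mar 2022 to 2026-05-28: 1545 days.
Annual Bonus Plan — status part-time ✓ (not excluded); service 1545 days ≥ 8 weeks (≈56 days) ✓; dept HR ✗ → not eligible.
Retirement Savings Plan — status part-time ✓ (not excluded); service 1545 days ≥ 90 days ✓; dept HR ✗ → not eligible.
Fitness Allowance — status part-time ✓ (not excluded); service 1545 days ≥ 8 weeks (≈56 days) ✓; dept HR ✗ → not eligible.
Identity Protection Plan — status part-time ✓; service 1545 days ≥ 3 years (≈1095 days) ✓; age 32 ≥ 21 ✓ → eligible.
Legal Services Plan — status part-time ✓; service 1545 days ≥ 6 months (≈180 days) ✓; grade P1 < P2 ✗ → not eligible.
Education Assistance — status part-time ✓; service 1545 days ≥ 90 days ✓; rating 3 ≥ 3 ✓; dept HR ✗ → not eligible.
Dental Plan — service 1545 days ≥ 1 month (≈30 days) ✓; age 32 ≥ 18 ✓; 22 hrs/wk < 40 ✗ → not eligible.
Travel Insurance — status part-time ✓; dept HR ✗ → not eligible.

Identity Protection Plan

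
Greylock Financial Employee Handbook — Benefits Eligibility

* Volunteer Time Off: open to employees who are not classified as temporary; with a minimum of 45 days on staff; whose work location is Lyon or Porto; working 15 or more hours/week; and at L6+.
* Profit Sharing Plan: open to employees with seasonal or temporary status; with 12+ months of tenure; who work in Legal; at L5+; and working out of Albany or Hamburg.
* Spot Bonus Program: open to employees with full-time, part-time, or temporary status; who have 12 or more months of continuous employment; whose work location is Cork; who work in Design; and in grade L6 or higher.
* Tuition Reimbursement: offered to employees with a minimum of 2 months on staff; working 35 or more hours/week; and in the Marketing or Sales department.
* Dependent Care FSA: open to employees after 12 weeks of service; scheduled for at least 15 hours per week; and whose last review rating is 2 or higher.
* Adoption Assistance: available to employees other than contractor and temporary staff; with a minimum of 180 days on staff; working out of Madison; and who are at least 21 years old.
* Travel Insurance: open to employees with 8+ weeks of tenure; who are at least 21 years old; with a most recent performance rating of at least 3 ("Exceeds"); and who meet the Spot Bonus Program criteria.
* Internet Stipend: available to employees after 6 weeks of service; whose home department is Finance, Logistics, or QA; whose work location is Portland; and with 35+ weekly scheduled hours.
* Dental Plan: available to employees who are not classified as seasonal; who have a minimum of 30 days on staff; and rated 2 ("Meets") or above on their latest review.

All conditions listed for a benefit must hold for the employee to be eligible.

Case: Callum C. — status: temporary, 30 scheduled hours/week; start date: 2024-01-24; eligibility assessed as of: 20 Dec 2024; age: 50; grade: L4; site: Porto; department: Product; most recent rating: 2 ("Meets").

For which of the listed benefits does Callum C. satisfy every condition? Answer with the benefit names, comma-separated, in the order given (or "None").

Dependent Care FSA, Dental Plan

Service from 2024-01-24 to 20 Dec 2024: 331 days.
Volunteer Time Off — status temporary ✗ (excluded) → not eligible.
Profit Sharing Plan — status temporary ✓; service 331 days < 12 months (≈360 days) ✗ → not eligible.
Spot Bonus Program — status temporary ✓; service 331 days < 12 months (≈360 days) ✗ → not eligible.
Tuition Reimbursement — service 331 days ≥ 2 months (≈60 days) ✓; 30 hrs/wk < 35 ✗ → not eligible.
Dependent Care FSA — service 331 days ≥ 12 weeks (≈84 days) ✓; 30 hrs/wk ≥ 15 ✓; rating 2 ≥ 2 ✓ → eligible.
Adoption Assistance — status temporary ✗ (excluded) → not eligible.
Travel Insurance — service 331 days ≥ 8 weeks (≈56 days) ✓; age 50 ≥ 21 ✓; rating 2 < 3 ✗ → not eligible.
Internet Stipend — service 331 days ≥ 6 weeks (≈42 days) ✓; dept Product ✗ → not eligible.
Dental Plan — status temporary ✓ (not excluded); service 331 days ≥ 30 days ✓; rating 2 ≥ 2 ✓ → eligible.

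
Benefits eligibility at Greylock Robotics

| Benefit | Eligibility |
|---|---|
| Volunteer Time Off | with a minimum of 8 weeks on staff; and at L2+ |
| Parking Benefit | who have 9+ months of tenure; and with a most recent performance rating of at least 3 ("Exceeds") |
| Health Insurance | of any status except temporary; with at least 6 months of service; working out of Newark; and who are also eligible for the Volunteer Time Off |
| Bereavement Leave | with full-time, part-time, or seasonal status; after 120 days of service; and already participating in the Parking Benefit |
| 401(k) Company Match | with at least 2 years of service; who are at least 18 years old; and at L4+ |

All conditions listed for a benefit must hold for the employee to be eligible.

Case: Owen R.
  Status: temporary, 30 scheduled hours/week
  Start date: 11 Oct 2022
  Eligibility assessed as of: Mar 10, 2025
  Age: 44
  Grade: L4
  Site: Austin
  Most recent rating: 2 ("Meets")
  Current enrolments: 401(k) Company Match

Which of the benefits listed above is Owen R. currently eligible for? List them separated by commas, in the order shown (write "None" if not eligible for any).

Service from 11 Oct 2022 to Mar 10, 2025: 881 days.
Volunteer Time Off — service 881 days ≥ 8 weeks (≈56 days) ✓; grade L4 ≥ L2 ✓ → eligible.
Parking Benefit — service 881 days ≥ 9 months (≈270 days) ✓; rating 2 < 3 ✗ → not eligible.
Health Insurance — status temporary ✗ (excluded) → not eligible.
Bereavement Leave — status temporary ✗ (requires full-time, part-time, or seasonal) → not eligible.
401(k) Company Match — service 881 days ≥ 2 years (≈730 days) ✓; age 44 ≥ 18 ✓; grade L4 ≥ L4 ✓ → eligible.

Volunteer Time Off, 401(k) Company Match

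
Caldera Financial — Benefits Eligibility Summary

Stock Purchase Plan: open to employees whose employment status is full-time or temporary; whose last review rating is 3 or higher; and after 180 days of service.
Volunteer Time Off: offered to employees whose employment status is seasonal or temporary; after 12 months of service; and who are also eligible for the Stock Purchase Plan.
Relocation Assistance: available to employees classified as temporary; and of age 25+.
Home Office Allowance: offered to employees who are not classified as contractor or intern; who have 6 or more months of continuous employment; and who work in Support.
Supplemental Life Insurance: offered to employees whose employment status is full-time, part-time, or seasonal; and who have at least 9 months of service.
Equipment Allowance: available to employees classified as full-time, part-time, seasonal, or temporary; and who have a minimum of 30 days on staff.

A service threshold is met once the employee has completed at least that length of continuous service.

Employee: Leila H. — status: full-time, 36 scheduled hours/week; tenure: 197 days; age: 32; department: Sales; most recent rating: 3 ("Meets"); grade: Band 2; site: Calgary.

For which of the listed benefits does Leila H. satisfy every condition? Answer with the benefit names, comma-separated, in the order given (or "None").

Stock Purchase Plan — status full-time ✓; rating 3 ≥ 3 ✓; service 197 days ≥ 180 days ✓ → eligible.
Volunteer Time Off — status full-time ✗ (requires seasonal or temporary) → not eligible.
Relocation Assistance — status full-time ✗ (requires temporary) → not eligible.
Home Office Allowance — status full-time ✓ (not excluded); service 197 days ≥ 6 months (≈180 days) ✓; dept Sales ✗ → not eligible.
Supplemental Life Insurance — status full-time ✓; service 197 days < 9 months (≈270 days) ✗ → not eligible.
Equipment Allowance — status full-time ✓; service 197 days ≥ 30 days ✓ → eligible.

Stock Purchase Plan, Equipment Allowance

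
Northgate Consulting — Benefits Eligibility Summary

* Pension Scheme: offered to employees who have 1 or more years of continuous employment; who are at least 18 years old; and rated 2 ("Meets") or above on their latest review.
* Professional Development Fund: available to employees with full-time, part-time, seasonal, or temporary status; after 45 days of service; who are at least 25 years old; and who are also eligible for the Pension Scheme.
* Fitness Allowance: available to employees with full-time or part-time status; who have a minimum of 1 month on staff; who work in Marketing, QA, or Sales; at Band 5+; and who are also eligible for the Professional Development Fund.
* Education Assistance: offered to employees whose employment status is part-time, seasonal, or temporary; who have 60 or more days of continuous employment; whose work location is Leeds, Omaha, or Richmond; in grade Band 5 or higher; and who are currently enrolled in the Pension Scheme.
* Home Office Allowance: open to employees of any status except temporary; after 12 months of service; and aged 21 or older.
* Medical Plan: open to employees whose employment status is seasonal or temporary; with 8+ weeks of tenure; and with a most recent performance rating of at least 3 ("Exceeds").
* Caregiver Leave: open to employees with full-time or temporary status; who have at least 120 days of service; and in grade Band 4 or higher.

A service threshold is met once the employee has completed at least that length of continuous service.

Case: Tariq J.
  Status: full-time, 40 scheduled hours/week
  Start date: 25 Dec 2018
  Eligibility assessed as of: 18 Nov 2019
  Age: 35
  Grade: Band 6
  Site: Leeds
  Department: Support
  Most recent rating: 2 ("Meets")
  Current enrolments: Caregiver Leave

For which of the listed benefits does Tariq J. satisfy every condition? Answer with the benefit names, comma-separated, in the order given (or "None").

Service from 25 Dec 2018 to 18 Nov 2019: 328 days.
Pension Scheme — service 328 days < 1 year (≈365 days) ✗ → not eligible.
Professional Development Fund — status full-time ✓; service 328 days ≥ 45 days ✓; age 35 ≥ 25 ✓; not eligible for Pension Scheme ✗ → not eligible.
Fitness Allowance — status full-time ✓; service 328 days ≥ 1 month (≈30 days) ✓; dept Support ✗ → not eligible.
Education Assistance — status full-time ✗ (requires part-time, seasonal, or temporary) → not eligible.
Home Office Allowance — status full-time ✓ (not excluded); service 328 days < 12 months (≈360 days) ✗ → not eligible.
Medical Plan — status full-time ✗ (requires seasonal or temporary) → not eligible.
Caregiver Leave — status full-time ✓; service 328 days ≥ 120 days ✓; grade Band 6 ≥ Band 4 ✓ → eligible.

Caregiver Leave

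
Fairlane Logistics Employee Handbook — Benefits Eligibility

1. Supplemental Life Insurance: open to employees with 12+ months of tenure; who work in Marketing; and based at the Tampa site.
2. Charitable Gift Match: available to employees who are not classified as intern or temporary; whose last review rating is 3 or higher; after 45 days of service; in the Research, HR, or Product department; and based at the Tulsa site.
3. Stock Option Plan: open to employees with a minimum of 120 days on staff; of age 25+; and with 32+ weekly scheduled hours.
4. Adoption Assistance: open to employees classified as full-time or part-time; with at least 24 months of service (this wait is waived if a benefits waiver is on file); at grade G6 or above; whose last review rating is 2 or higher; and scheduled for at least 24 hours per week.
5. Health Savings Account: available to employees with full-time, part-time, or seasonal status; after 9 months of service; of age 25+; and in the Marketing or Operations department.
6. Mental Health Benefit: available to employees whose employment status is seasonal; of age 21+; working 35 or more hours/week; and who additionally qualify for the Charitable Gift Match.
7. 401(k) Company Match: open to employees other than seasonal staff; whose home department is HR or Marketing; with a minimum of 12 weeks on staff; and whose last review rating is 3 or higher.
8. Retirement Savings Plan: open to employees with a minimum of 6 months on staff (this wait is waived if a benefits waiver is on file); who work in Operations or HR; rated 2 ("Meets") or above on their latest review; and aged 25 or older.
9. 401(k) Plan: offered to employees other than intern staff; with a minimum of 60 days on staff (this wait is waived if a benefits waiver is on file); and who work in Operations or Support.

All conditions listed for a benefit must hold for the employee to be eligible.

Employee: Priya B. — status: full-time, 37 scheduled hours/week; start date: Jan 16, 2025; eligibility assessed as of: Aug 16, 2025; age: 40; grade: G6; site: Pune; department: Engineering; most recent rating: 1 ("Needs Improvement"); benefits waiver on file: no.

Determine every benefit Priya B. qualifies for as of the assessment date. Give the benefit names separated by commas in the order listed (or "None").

Service from Jan 16, 2025 to Aug 16, 2025: 212 days.
Supplemental Life Insurance — service 212 days < 12 months (≈360 days) ✗ → not eligible.
Charitable Gift Match — status full-time ✓ (not excluded); rating 1 < 3 ✗ → not eligible.
Stock Option Plan — service 212 days ≥ 120 days ✓; age 40 ≥ 25 ✓; 37 hrs/wk ≥ 32 ✓ → eligible.
Adoption Assistance — status full-time ✓; no waiver, service 212 days < 24 months (≈720 days) ✗ → not eligible.
Health Savings Account — status full-time ✓; service 212 days < 9 months (≈270 days) ✗ → not eligible.
Mental Health Benefit — status full-time ✗ (requires seasonal) → not eligible.
401(k) Company Match — status full-time ✓ (not excluded); dept Engineering ✗ → not eligible.
Retirement Savings Plan — no waiver, service 212 days ≥ 6 months (≈180 days) ✓; dept Engineering ✗ → not eligible.
401(k) Plan — status full-time ✓ (not excluded); no waiver, service 212 days ≥ 60 days ✓; dept Engineering ✗ → not eligible.

Stock Option Plan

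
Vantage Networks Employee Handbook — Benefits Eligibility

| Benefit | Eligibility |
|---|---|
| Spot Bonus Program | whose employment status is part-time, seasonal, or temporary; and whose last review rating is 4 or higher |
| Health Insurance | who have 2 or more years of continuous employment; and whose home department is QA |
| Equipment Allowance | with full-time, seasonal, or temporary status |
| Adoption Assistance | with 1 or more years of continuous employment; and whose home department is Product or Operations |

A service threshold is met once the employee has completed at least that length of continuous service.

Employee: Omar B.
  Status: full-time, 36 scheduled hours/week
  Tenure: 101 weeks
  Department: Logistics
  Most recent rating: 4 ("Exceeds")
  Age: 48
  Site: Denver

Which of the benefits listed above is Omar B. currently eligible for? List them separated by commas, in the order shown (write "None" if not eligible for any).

Spot Bonus Program — status full-time ✗ (requires part-time, seasonal, or temporary) → not eligible.
Health Insurance — service 101 weeks < 2 years (≈730 days) ✗ → not eligible.
Equipment Allowance — status full-time ✓ → eligible.
Adoption Assistance — service 101 weeks ≥ 1 year (≈365 days) ✓; dept Logistics ✗ → not eligible.

Equipment Allowance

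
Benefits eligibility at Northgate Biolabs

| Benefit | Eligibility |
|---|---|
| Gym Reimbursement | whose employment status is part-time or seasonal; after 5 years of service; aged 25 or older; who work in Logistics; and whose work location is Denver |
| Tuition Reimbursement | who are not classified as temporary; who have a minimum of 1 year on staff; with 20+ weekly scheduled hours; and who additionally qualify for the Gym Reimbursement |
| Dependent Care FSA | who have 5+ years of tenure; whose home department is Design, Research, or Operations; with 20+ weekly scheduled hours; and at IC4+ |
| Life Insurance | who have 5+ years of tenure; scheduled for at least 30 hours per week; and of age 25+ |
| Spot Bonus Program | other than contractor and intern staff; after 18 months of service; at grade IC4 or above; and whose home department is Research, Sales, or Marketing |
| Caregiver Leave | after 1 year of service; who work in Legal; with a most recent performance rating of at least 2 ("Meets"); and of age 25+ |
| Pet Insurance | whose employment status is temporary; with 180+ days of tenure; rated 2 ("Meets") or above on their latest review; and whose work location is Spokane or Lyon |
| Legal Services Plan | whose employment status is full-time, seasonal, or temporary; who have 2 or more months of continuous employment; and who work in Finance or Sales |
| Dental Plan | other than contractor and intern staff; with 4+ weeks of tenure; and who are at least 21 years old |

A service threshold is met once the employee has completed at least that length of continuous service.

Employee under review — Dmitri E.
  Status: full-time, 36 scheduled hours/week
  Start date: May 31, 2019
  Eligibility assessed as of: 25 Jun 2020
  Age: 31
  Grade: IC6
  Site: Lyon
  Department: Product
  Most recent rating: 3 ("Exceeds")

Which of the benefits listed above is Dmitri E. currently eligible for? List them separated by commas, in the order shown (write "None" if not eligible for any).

Service from May 31, 2019 to 25 Jun 2020: 391 days.
Gym Reimbursement — status full-time ✗ (requires part-time or seasonal) → not eligible.
Tuition Reimbursement — status full-time ✓ (not excluded); service 391 days ≥ 1 year (≈365 days) ✓; 36 hrs/wk ≥ 20 ✓; not eligible for Gym Reimbursement ✗ → not eligible.
Dependent Care FSA — service 391 days < 5 years (≈1825 days) ✗ → not eligible.
Life Insurance — service 391 days < 5 years (≈1825 days) ✗ → not eligible.
Spot Bonus Program — status full-time ✓ (not excluded); service 391 days < 18 months (≈540 days) ✗ → not eligible.
Caregiver Leave — service 391 days ≥ 1 year (≈365 days) ✓; dept Product ✗ → not eligible.
Pet Insurance — status full-time ✗ (requires temporary) → not eligible.
Legal Services Plan — status full-time ✓; service 391 days ≥ 2 months (≈60 days) ✓; dept Product ✗ → not eligible.
Dental Plan — status full-time ✓ (not excluded); service 391 days ≥ 4 weeks (≈28 days) ✓; age 31 ≥ 21 ✓ → eligible.

Dental Plan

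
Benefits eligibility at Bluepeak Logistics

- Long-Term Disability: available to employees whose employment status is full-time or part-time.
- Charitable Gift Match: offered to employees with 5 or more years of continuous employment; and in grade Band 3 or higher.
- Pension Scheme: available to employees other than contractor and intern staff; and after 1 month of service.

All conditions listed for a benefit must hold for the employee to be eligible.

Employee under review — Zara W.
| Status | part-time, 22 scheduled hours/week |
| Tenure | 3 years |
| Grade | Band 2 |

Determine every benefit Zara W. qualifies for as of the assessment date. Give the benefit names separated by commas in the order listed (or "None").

Long-Term Disability, Pension Scheme

Long-Term Disability — status part-time ✓ → eligible.
Charitable Gift Match — service 3 years < 5 years ✗ → not eligible.
Pension Scheme — status part-time ✓ (not excluded); service 3 years ≥ 1 month (≈30 days) ✓ → eligible.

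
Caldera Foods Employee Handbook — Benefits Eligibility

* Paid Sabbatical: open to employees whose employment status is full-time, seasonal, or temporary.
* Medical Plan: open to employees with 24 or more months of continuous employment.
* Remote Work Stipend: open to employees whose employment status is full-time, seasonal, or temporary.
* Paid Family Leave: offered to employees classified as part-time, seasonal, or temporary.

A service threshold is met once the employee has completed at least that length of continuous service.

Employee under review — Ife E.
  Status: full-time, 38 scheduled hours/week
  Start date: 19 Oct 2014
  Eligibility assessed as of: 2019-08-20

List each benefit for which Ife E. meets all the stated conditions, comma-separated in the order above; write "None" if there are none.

Paid Sabbatical, Medical Plan, Remote Work Stipend

Service from 19 Oct 2014 to 2019-08-20: 1766 days.
Paid Sabbatical — status full-time ✓ → eligible.
Medical Plan — service 1766 days ≥ 24 months (≈720 days) ✓ → eligible.
Remote Work Stipend — status full-time ✓ → eligible.
Paid Family Leave — status full-time ✗ (requires part-time, seasonal, or temporary) → not eligible.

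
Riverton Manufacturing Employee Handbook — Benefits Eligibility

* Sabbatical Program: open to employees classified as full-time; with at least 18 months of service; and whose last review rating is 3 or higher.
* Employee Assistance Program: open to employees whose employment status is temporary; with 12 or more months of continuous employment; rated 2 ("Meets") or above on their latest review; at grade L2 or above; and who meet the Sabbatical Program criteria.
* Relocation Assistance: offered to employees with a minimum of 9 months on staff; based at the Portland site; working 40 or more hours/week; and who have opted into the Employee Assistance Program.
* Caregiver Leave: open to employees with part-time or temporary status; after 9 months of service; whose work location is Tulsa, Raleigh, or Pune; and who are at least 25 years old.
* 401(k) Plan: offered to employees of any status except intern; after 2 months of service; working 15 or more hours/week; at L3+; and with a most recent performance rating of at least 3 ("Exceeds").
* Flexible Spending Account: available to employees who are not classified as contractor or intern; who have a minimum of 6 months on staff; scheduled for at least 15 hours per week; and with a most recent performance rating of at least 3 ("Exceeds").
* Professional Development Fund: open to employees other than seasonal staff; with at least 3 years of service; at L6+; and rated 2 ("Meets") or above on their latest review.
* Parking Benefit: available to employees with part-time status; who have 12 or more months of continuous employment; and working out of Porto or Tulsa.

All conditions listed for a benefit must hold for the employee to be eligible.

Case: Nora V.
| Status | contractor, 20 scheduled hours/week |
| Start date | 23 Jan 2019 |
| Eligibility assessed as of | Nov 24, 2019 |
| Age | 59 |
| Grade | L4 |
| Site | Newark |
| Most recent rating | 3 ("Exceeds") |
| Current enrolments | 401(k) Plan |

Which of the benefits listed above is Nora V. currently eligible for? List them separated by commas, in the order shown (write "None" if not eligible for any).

Service from 23 Jan 2019 to Nov 24, 2019: 305 days.
Sabbatical Program — status contractor ✗ (requires full-time) → not eligible.
Employee Assistance Program — status contractor ✗ (requires temporary) → not eligible.
Relocation Assistance — service 305 days ≥ 9 months (≈270 days) ✓; site Newark ✗ (not Portland) → not eligible.
Caregiver Leave — status contractor ✗ (requires part-time or temporary) → not eligible.
401(k) Plan — status contractor ✓ (not excluded); service 305 days ≥ 2 months (≈60 days) ✓; 20 hrs/wk ≥ 15 ✓; grade L4 ≥ L3 ✓; rating 3 ≥ 3 ✓ → eligible.
Flexible Spending Account — status contractor ✗ (excluded) → not eligible.
Professional Development Fund — status contractor ✓ (not excluded); service 305 days < 3 years (≈1095 days) ✗ → not eligible.
Parking Benefit — status contractor ✗ (requires part-time) → not eligible.

401(k) Plan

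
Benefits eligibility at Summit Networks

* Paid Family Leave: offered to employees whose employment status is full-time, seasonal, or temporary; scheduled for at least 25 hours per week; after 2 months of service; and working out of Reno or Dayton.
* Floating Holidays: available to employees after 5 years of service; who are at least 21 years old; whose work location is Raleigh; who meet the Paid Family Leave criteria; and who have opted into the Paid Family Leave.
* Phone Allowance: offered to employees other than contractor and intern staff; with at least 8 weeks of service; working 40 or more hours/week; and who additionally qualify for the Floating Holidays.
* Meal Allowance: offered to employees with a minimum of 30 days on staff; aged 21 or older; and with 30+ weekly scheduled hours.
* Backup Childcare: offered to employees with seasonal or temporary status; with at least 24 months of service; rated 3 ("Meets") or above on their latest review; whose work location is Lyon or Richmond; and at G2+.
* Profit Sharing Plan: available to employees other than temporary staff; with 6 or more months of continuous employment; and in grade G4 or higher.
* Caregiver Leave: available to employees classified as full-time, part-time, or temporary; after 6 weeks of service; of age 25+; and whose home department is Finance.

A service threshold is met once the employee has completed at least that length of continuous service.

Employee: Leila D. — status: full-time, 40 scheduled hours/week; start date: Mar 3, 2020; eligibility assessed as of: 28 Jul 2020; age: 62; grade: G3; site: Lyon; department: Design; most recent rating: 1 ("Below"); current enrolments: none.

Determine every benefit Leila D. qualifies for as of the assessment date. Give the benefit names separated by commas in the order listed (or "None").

Service from Mar 3, 2020 to 28 Jul 2020: 147 days.
Paid Family Leave — status full-time ✓; 40 hrs/wk ≥ 25 ✓; service 147 days ≥ 2 months (≈60 days) ✓; site Lyon ✗ (not Reno or Dayton) → not eligible.
Floating Holidays — service 147 days < 5 years (≈1825 days) ✗ → not eligible.
Phone Allowance — status full-time ✓ (not excluded); service 147 days ≥ 8 weeks (≈56 days) ✓; 40 hrs/wk ≥ 40 ✓; not eligible for Floating Holidays ✗ → not eligible.
Meal Allowance — service 147 days ≥ 30 days ✓; age 62 ≥ 21 ✓; 40 hrs/wk ≥ 30 ✓ → eligible.
Backup Childcare — status full-time ✗ (requires seasonal or temporary) → not eligible.
Profit Sharing Plan — status full-time ✓ (not excluded); service 147 days < 6 months (≈180 days) ✗ → not eligible.
Caregiver Leave — status full-time ✓; service 147 days ≥ 6 weeks (≈42 days) ✓; age 62 ≥ 25 ✓; dept Design ✗ → not eligible.

Meal Allowance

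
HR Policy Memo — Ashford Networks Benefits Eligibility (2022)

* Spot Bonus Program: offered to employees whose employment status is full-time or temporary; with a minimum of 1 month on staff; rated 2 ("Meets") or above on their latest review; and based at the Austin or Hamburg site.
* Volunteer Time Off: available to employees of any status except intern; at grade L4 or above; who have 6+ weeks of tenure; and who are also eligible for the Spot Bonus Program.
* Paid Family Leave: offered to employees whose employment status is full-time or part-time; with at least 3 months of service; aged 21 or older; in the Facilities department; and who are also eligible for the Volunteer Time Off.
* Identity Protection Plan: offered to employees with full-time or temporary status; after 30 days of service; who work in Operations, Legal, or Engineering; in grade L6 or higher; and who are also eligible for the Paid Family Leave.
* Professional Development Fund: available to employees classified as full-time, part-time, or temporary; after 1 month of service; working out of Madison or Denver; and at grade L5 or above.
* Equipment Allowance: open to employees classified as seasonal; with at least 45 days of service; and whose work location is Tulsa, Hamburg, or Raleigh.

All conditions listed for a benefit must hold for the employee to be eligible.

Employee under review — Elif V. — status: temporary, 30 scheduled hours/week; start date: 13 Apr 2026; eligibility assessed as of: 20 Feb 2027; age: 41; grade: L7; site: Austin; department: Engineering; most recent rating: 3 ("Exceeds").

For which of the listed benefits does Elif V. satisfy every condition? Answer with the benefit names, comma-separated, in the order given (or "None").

Spot Bonus Program, Volunteer Time Off

Service from 13 Apr 2026 to 20 Feb 2027: 313 days.
Spot Bonus Program — status temporary ✓; service 313 days ≥ 1 month (≈30 days) ✓; rating 3 ≥ 2 ✓; site Austin ✓ → eligible.
Volunteer Time Off — status temporary ✓ (not excluded); grade L7 ≥ L4 ✓; service 313 days ≥ 6 weeks (≈42 days) ✓; eligible for Spot Bonus Program ✓ → eligible.
Paid Family Leave — status temporary ✗ (requires full-time or part-time) → not eligible.
Identity Protection Plan — status temporary ✓; service 313 days ≥ 30 days ✓; dept Engineering ✓; grade L7 ≥ L6 ✓; not eligible for Paid Family Leave ✗ → not eligible.
Professional Development Fund — status temporary ✓; service 313 days ≥ 1 month (≈30 days) ✓; site Austin ✗ (not Madison or Denver) → not eligible.
Equipment Allowance — status temporary ✗ (requires seasonal) → not eligible.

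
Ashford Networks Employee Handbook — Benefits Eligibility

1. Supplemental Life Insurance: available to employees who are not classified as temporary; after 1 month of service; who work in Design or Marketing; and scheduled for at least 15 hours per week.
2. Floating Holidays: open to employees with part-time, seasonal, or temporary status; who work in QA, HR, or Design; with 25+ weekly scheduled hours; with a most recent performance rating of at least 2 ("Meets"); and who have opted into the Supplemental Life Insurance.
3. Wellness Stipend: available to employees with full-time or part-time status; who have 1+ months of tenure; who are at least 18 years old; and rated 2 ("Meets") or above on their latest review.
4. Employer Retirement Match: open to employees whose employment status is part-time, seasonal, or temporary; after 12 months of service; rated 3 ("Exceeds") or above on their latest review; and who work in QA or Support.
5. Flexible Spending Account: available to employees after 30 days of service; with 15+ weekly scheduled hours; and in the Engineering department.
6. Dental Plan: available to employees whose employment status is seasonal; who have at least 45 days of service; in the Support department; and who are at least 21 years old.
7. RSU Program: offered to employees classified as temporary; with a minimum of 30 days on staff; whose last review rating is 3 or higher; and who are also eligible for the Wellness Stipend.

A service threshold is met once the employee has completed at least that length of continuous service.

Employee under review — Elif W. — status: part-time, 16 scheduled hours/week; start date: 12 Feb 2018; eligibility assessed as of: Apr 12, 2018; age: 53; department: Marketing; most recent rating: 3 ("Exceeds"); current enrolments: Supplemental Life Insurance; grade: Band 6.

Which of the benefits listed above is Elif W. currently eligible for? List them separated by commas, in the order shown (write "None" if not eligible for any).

Service from 12 Feb 2018 to Apr 12, 2018: 59 days.
Supplemental Life Insurance — status part-time ✓ (not excluded); service 59 days ≥ 1 month (≈30 days) ✓; dept Marketing ✓; 16 hrs/wk ≥ 15 ✓ → eligible.
Floating Holidays — status part-time ✓; dept Marketing ✗ → not eligible.
Wellness Stipend — status part-time ✓; service 59 days ≥ 1 month (≈30 days) ✓; age 53 ≥ 18 ✓; rating 3 ≥ 2 ✓ → eligible.
Employer Retirement Match — status part-time ✓; service 59 days < 12 months (≈360 days) ✗ → not eligible.
Flexible Spending Account — service 59 days ≥ 30 days ✓; 16 hrs/wk ≥ 15 ✓; dept Marketing ✗ → not eligible.
Dental Plan — status part-time ✗ (requires seasonal) → not eligible.
RSU Program — status part-time ✗ (requires temporary) → not eligible.

Supplemental Life Insurance, Wellness Stipend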